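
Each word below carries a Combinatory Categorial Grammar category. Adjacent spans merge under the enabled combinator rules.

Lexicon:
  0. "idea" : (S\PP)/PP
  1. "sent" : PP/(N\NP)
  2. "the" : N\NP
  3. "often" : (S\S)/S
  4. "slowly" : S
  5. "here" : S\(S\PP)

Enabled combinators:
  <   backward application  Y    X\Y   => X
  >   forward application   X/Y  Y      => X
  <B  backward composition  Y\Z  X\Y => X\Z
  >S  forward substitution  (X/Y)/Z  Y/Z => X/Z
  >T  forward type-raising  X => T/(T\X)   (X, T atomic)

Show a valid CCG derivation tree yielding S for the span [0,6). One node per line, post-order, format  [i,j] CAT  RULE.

[0,6] S   <
  [0,5] S\PP   <B
    [0,3] S\PP   >
      [0,1] "idea" : (S\PP)/PP
      [1,3] PP   >
        [1,2] "sent" : PP/(N\NP)
        [2,3] "the" : N\NP
    [3,5] S\S   >
      [3,4] "often" : (S\S)/S
      [4,5] "slowly" : S
  [5,6] "here" : S\(S\PP)

[0,1] (S\PP)/PP  lex  "idea"
[1,2] PP/(N\NP)  lex  "sent"
[2,3] N\NP  lex  "the"
[1,3] PP  >  k=2
[0,3] S\PP  >  k=1
[3,4] (S\S)/S  lex  "often"
[4,5] S  lex  "slowly"
[3,5] S\S  >  k=4
[0,5] S\PP  <B  k=3
[5,6] S\(S\PP)  lex  "here"
[0,6] S  <  k=5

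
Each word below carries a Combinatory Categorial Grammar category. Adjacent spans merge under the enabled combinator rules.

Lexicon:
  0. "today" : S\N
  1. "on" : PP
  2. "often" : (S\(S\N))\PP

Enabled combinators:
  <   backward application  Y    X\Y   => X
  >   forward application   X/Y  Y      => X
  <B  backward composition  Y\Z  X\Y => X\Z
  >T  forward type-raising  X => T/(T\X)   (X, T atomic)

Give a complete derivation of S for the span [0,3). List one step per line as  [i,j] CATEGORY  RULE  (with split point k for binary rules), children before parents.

[0,3] S   <
  [0,1] "today" : S\N
  [1,3] S\(S\N)   <
    [1,2] "on" : PP
    [2,3] "often" : (S\(S\N))\PP

[0,1] S\N  lex  "today"
[1,2] PP  lex  "on"
[2,3] (S\(S\N))\PP  lex  "often"
[1,3] S\(S\N)  <  k=2
[0,3] S  <  k=1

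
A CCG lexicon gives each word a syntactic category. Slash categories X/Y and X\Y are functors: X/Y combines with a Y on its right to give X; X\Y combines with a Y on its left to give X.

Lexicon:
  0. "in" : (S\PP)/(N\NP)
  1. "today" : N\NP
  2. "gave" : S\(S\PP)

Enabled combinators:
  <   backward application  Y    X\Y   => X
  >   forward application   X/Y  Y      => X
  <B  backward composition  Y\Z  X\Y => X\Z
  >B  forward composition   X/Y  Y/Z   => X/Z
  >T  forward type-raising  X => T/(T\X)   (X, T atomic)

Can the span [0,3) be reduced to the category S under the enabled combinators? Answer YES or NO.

[0,3] S   <
  [0,2] S\PP   >
    [0,1] "in" : (S\PP)/(N\NP)
    [1,2] "today" : N\NP
  [2,3] "gave" : S\(S\PP)

YES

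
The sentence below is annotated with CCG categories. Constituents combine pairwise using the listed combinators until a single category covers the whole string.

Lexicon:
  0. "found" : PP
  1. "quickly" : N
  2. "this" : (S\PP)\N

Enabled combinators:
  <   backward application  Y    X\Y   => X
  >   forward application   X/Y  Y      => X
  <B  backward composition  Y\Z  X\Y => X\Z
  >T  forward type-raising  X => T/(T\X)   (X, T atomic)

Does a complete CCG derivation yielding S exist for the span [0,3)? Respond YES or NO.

YES

[0,3] S   >
  [0,1] S/(S\PP)   >T
    [0,1] "found" : PP
  [1,3] S\PP   <
    [1,2] "quickly" : N
    [2,3] "this" : (S\PP)\N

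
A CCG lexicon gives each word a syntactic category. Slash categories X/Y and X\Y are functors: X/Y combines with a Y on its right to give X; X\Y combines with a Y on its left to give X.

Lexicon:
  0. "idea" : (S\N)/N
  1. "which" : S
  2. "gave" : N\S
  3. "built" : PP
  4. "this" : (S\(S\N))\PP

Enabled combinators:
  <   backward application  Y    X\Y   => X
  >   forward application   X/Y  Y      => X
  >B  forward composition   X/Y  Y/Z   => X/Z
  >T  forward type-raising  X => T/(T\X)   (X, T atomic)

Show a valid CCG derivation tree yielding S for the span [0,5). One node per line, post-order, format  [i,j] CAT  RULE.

[0,5] S   <
  [0,3] S\N   >
    [0,1] "idea" : (S\N)/N
    [1,3] N   <
      [1,2] "which" : S
      [2,3] "gave" : N\S
  [3,5] S\(S\N)   <
    [3,4] "built" : PP
    [4,5] "this" : (S\(S\N))\PP

[0,1] (S\N)/N  lex  "idea"
[1,2] S  lex  "which"
[2,3] N\S  lex  "gave"
[1,3] N  <  k=2
[0,3] S\N  >  k=1
[3,4] PP  lex  "built"
[4,5] (S\(S\N))\PP  lex  "this"
[3,5] S\(S\N)  <  k=4
[0,5] S  <  k=3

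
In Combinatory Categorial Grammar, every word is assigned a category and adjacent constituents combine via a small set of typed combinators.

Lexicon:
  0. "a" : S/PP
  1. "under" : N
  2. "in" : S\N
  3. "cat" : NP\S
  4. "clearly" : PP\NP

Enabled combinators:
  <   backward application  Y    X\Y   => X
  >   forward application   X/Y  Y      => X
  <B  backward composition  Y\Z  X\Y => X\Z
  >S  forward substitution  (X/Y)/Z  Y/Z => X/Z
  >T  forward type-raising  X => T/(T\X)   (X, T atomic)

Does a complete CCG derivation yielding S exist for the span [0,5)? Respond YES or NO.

YES

[0,5] S   >
  [0,1] "a" : S/PP
  [1,5] PP   <
    [1,3] S   <
      [1,2] "under" : N
      [2,3] "in" : S\N
    [3,5] PP\S   <B
      [3,4] "cat" : NP\S
      [4,5] "clearly" : PP\NP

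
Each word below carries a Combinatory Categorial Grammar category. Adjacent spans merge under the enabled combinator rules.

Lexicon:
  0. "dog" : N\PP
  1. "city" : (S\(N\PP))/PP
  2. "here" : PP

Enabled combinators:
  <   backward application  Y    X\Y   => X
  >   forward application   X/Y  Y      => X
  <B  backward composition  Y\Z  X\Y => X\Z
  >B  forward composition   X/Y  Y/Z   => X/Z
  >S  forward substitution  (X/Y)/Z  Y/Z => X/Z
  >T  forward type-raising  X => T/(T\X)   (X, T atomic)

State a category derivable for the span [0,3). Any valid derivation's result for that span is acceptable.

[0,3] S   <
  [0,1] "dog" : N\PP
  [1,3] S\(N\PP)   >
    [1,2] "city" : (S\(N\PP))/PP
    [2,3] "here" : PP

S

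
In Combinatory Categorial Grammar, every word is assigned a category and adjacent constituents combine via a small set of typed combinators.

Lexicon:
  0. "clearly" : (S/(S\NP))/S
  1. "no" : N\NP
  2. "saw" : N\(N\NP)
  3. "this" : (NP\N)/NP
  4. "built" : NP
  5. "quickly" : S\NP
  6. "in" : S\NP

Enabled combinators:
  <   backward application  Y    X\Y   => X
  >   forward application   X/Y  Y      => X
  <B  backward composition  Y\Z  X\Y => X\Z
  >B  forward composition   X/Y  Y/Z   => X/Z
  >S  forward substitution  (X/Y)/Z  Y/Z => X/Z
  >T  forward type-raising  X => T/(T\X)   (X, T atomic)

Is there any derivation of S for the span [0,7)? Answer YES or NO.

YES

[0,7] S   >
  [0,6] S/(S\NP)   >
    [0,1] "clearly" : (S/(S\NP))/S
    [1,6] S   <
      [1,3] N   <
        [1,2] "no" : N\NP
        [2,3] "saw" : N\(N\NP)
      [3,6] S\N   <B
        [3,5] NP\N   >
          [3,4] "this" : (NP\N)/NP
          [4,5] "built" : NP
        [5,6] "quickly" : S\NP
  [6,7] "in" : S\NP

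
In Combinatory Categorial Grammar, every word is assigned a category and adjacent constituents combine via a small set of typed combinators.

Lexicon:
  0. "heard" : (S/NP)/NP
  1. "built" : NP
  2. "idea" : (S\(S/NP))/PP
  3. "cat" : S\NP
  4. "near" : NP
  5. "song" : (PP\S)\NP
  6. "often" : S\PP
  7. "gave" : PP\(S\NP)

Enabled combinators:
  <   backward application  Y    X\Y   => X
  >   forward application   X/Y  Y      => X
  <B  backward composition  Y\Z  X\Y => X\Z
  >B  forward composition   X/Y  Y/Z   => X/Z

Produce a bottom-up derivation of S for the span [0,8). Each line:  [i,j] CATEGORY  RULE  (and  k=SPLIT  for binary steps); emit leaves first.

[0,8] S   <
  [0,2] S/NP   >
    [0,1] "heard" : (S/NP)/NP
    [1,2] "built" : NP
  [2,8] S\(S/NP)   >
    [2,3] "idea" : (S\(S/NP))/PP
    [3,8] PP   <
      [3,7] S\NP   <B
        [3,6] PP\NP   <B
          [3,4] "cat" : S\NP
          [4,6] PP\S   <
            [4,5] "near" : NP
            [5,6] "song" : (PP\S)\NP
        [6,7] "often" : S\PP
      [7,8] "gave" : PP\(S\NP)

[0,1] (S/NP)/NP  lex  "heard"
[1,2] NP  lex  "built"
[0,2] S/NP  >  k=1
[2,3] (S\(S/NP))/PP  lex  "idea"
[3,4] S\NP  lex  "cat"
[4,5] NP  lex  "near"
[5,6] (PP\S)\NP  lex  "song"
[4,6] PP\S  <  k=5
[3,6] PP\NP  <B  k=4
[6,7] S\PP  lex  "often"
[3,7] S\NP  <B  k=6
[7,8] PP\(S\NP)  lex  "gave"
[3,8] PP  <  k=7
[2,8] S\(S/NP)  >  k=3
[0,8] S  <  k=2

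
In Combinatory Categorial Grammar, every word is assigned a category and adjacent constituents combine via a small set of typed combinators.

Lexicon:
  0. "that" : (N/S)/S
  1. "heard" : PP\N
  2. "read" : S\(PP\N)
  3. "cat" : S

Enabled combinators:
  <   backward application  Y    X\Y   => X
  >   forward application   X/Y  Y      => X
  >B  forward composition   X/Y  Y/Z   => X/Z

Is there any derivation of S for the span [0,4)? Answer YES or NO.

(N/S)/S PP\N S\(PP\N) S
CKY chart[0,4] = {N}; S ∉ chart

NO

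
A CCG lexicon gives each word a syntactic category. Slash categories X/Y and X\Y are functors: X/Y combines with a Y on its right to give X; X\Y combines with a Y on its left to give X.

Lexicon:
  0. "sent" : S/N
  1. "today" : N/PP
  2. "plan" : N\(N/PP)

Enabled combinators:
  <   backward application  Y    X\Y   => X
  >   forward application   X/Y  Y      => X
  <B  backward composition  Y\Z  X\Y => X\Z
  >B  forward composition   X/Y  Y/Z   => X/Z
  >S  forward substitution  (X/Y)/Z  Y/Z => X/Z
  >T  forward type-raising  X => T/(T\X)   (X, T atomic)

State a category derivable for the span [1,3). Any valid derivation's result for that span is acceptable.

N

[0,3] S   >
  [0,1] "sent" : S/N
  [1,3] N   <
    [1,2] "today" : N/PP
    [2,3] "plan" : N\(N/PP)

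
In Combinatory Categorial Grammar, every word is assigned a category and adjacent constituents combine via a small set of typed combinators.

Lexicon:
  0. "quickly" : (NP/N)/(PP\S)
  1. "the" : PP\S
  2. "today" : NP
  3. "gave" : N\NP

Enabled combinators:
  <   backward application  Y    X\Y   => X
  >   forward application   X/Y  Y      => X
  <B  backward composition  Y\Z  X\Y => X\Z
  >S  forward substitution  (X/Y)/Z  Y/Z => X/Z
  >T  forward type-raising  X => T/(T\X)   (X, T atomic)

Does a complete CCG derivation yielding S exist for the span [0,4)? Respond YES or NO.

NO

(NP/N)/(PP\S) PP\S NP N\NP
CKY chart[0,4] = {N/(N\NP), NP, NP/(NP\NP), PP/(PP\NP), S/(S\NP)}; S ∉ chart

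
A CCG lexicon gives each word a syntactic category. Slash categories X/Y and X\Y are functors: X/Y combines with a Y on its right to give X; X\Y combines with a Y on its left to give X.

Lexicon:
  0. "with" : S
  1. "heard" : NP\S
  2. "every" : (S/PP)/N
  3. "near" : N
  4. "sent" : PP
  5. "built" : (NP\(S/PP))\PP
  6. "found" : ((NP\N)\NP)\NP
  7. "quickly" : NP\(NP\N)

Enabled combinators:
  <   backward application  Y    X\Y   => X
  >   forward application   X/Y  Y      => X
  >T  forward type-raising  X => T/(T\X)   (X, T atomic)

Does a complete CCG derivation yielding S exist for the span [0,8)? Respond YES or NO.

S NP\S (S/PP)/N N PP (NP\(S/PP))\PP ((NP\N)\NP)\NP NP\(NP\N)
CKY chart[0,8] = {N/(N\NP), NP, NP/(NP\NP), PP/(PP\NP), S/(S\NP)}; S ∉ chart

NO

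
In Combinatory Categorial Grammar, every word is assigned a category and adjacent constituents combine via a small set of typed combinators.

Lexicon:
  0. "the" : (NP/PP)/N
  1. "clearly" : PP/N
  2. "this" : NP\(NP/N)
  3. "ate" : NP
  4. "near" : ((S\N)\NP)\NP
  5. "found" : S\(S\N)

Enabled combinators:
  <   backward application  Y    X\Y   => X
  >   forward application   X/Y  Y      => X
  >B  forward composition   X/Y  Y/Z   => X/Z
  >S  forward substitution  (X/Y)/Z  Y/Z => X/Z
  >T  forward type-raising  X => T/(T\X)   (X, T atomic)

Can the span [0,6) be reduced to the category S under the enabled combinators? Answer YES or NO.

YES

[0,6] S   <
  [0,5] S\N   <
    [0,3] NP   <
      [0,2] NP/N   >S
        [0,1] "the" : (NP/PP)/N
        [1,2] "clearly" : PP/N
      [2,3] "this" : NP\(NP/N)
    [3,5] (S\N)\NP   <
      [3,4] "ate" : NP
      [4,5] "near" : ((S\N)\NP)\NP
  [5,6] "found" : S\(S\N)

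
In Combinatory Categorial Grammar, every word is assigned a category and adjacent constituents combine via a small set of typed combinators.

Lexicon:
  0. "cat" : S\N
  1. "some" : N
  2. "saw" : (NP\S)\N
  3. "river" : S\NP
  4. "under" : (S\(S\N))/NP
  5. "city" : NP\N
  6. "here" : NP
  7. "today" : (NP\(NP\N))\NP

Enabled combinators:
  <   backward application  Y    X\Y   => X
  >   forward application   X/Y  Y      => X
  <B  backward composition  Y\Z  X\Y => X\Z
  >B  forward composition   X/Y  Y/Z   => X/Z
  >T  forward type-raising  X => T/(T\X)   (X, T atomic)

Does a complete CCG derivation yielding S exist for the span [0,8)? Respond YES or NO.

[0,8] S   <
  [0,4] S\N   <B
    [0,1] "cat" : S\N
    [1,4] S\S   <B
      [1,3] NP\S   <
        [1,2] "some" : N
        [2,3] "saw" : (NP\S)\N
      [3,4] "river" : S\NP
  [4,8] S\(S\N)   >
    [4,5] "under" : (S\(S\N))/NP
    [5,8] NP   <
      [5,6] "city" : NP\N
      [6,8] NP\(NP\N)   <
        [6,7] "here" : NP
        [7,8] "today" : (NP\(NP\N))\NP

YES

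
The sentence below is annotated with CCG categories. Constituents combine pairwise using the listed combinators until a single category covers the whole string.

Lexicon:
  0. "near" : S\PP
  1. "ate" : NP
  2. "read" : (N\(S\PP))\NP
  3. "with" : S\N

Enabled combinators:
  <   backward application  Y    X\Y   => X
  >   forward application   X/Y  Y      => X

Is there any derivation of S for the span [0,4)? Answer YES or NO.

YES

[0,4] S   <
  [0,3] N   <
    [0,1] "near" : S\PP
    [1,3] N\(S\PP)   <
      [1,2] "ate" : NP
      [2,3] "read" : (N\(S\PP))\NP
  [3,4] "with" : S\N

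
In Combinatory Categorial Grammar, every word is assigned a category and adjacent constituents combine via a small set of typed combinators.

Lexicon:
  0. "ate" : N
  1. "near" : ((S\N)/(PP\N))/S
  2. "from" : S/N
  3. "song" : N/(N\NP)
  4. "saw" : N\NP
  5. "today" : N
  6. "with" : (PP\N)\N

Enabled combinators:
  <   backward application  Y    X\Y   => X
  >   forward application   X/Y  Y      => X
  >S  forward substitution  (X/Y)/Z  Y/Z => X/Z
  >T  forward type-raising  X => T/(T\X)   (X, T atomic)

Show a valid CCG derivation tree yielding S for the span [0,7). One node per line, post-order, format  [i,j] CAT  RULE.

[0,7] S   >
  [0,1] S/(S\N)   >T
    [0,1] "ate" : N
  [1,7] S\N   >
    [1,5] (S\N)/(PP\N)   >
      [1,2] "near" : ((S\N)/(PP\N))/S
      [2,5] S   >
        [2,3] "from" : S/N
        [3,5] N   >
          [3,4] "song" : N/(N\NP)
          [4,5] "saw" : N\NP
    [5,7] PP\N   <
      [5,6] "today" : N
      [6,7] "with" : (PP\N)\N

[0,1] N  lex  "ate"
[0,1] S/(S\N)  >T
[1,2] ((S\N)/(PP\N))/S  lex  "near"
[2,3] S/N  lex  "from"
[3,4] N/(N\NP)  lex  "song"
[4,5] N\NP  lex  "saw"
[3,5] N  >  k=4
[2,5] S  >  k=3
[1,5] (S\N)/(PP\N)  >  k=2
[5,6] N  lex  "today"
[6,7] (PP\N)\N  lex  "with"
[5,7] PP\N  <  k=6
[1,7] S\N  >  k=5
[0,7] S  >  k=1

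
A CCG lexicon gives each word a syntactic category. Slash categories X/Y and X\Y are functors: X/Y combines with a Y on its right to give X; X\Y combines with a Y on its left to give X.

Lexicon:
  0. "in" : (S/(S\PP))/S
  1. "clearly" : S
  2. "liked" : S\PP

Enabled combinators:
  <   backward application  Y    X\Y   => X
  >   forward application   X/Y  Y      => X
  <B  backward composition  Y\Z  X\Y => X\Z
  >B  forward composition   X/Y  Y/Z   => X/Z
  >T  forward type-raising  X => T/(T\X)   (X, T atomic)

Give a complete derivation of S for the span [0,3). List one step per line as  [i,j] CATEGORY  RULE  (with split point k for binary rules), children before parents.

[0,3] S   >
  [0,2] S/(S\PP)   >
    [0,1] "in" : (S/(S\PP))/S
    [1,2] "clearly" : S
  [2,3] "liked" : S\PP

[0,1] (S/(S\PP))/S  lex  "in"
[1,2] S  lex  "clearly"
[0,2] S/(S\PP)  >  k=1
[2,3] S\PP  lex  "liked"
[0,3] S  >  k=2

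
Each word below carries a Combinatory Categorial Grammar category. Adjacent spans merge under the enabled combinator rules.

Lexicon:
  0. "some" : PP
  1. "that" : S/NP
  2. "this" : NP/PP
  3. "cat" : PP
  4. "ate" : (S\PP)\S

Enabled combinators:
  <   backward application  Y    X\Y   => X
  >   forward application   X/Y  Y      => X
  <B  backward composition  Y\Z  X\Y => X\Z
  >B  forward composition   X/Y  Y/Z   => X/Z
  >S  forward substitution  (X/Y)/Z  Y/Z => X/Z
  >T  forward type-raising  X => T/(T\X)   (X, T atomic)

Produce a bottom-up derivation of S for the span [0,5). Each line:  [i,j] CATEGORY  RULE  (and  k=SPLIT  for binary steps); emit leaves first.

[0,1] PP  lex  "some"
[0,1] S/(S\PP)  >T
[1,2] S/NP  lex  "that"
[2,3] NP/PP  lex  "this"
[3,4] PP  lex  "cat"
[2,4] NP  >  k=3
[1,4] S  >  k=2
[4,5] (S\PP)\S  lex  "ate"
[1,5] S\PP  <  k=4
[0,5] S  >  k=1

[0,5] S   >
  [0,1] S/(S\PP)   >T
    [0,1] "some" : PP
  [1,5] S\PP   <
    [1,4] S   >
      [1,2] "that" : S/NP
      [2,4] NP   >
        [2,3] "this" : NP/PP
        [3,4] "cat" : PP
    [4,5] "ate" : (S\PP)\S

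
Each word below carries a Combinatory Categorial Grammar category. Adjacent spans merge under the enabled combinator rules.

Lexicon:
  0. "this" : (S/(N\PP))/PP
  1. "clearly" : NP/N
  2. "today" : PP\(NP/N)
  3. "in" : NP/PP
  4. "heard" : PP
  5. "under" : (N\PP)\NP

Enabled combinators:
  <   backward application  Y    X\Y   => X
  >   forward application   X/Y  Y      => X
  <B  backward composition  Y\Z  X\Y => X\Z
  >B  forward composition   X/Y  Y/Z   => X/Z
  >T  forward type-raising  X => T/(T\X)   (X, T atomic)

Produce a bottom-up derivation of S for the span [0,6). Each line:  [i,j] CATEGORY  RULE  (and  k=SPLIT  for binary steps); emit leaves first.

[0,1] (S/(N\PP))/PP  lex  "this"
[1,2] NP/N  lex  "clearly"
[2,3] PP\(NP/N)  lex  "today"
[1,3] PP  <  k=2
[0,3] S/(N\PP)  >  k=1
[3,4] NP/PP  lex  "in"
[4,5] PP  lex  "heard"
[3,5] NP  >  k=4
[5,6] (N\PP)\NP  lex  "under"
[3,6] N\PP  <  k=5
[0,6] S  >  k=3

[0,6] S   >
  [0,3] S/(N\PP)   >
    [0,1] "this" : (S/(N\PP))/PP
    [1,3] PP   <
      [1,2] "clearly" : NP/N
      [2,3] "today" : PP\(NP/N)
  [3,6] N\PP   <
    [3,5] NP   >
      [3,4] "in" : NP/PP
      [4,5] "heard" : PP
    [5,6] "under" : (N\PP)\NP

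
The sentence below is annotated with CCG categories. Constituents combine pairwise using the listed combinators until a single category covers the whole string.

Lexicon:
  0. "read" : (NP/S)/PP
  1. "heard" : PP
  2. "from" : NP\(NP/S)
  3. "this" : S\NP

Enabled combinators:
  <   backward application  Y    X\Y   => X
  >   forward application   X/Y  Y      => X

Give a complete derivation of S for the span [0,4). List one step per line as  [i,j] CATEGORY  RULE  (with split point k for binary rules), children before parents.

[0,1] (NP/S)/PP  lex  "read"
[1,2] PP  lex  "heard"
[0,2] NP/S  >  k=1
[2,3] NP\(NP/S)  lex  "from"
[0,3] NP  <  k=2
[3,4] S\NP  lex  "this"
[0,4] S  <  k=3

[0,4] S   <
  [0,3] NP   <
    [0,2] NP/S   >
      [0,1] "read" : (NP/S)/PP
      [1,2] "heard" : PP
    [2,3] "from" : NP\(NP/S)
  [3,4] "this" : S\NP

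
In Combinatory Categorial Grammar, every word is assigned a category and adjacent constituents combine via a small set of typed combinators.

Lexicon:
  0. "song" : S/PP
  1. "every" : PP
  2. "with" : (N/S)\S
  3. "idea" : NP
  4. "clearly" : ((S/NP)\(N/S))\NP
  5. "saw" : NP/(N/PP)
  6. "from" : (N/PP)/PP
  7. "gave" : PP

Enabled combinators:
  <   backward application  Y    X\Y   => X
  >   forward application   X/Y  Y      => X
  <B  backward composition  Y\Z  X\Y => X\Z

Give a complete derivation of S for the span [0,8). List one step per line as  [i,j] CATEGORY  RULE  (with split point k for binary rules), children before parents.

[0,1] S/PP  lex  "song"
[1,2] PP  lex  "every"
[0,2] S  >  k=1
[2,3] (N/S)\S  lex  "with"
[0,3] N/S  <  k=2
[3,4] NP  lex  "idea"
[4,5] ((S/NP)\(N/S))\NP  lex  "clearly"
[3,5] (S/NP)\(N/S)  <  k=4
[0,5] S/NP  <  k=3
[5,6] NP/(N/PP)  lex  "saw"
[6,7] (N/PP)/PP  lex  "from"
[7,8] PP  lex  "gave"
[6,8] N/PP  >  k=7
[5,8] NP  >  k=6
[0,8] S  >  k=5

[0,8] S   >
  [0,5] S/NP   <
    [0,3] N/S   <
      [0,2] S   >
        [0,1] "song" : S/PP
        [1,2] "every" : PP
      [2,3] "with" : (N/S)\S
    [3,5] (S/NP)\(N/S)   <
      [3,4] "idea" : NP
      [4,5] "clearly" : ((S/NP)\(N/S))\NP
  [5,8] NP   >
    [5,6] "saw" : NP/(N/PP)
    [6,8] N/PP   >
      [6,7] "from" : (N/PP)/PP
      [7,8] "gave" : PP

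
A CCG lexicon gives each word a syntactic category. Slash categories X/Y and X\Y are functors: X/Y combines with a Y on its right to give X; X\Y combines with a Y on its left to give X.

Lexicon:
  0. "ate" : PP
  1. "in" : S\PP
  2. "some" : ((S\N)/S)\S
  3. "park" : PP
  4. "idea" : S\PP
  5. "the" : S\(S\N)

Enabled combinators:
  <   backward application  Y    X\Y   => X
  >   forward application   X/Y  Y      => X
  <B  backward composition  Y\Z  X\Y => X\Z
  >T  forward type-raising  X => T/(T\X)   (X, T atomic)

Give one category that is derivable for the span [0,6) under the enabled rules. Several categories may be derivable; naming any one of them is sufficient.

[0,6] S   <
  [0,5] S\N   >
    [0,3] (S\N)/S   <
      [0,2] S   <
        [0,1] "ate" : PP
        [1,2] "in" : S\PP
      [2,3] "some" : ((S\N)/S)\S
    [3,5] S   >
      [3,4] S/(S\PP)   >T
        [3,4] "park" : PP
      [4,5] "idea" : S\PP
  [5,6] "the" : S\(S\N)

S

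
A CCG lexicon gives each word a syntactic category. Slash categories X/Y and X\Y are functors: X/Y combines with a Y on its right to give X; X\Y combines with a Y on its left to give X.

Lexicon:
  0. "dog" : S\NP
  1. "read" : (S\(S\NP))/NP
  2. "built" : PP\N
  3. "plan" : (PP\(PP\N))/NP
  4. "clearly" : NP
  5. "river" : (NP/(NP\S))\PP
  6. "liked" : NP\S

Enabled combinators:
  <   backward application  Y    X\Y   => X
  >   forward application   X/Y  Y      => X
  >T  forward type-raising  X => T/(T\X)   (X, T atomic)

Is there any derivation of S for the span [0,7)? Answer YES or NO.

[0,7] S   <
  [0,1] "dog" : S\NP
  [1,7] S\(S\NP)   >
    [1,2] "read" : (S\(S\NP))/NP
    [2,7] NP   >
      [2,6] NP/(NP\S)   <
        [2,5] PP   <
          [2,3] "built" : PP\N
          [3,5] PP\(PP\N)   >
            [3,4] "plan" : (PP\(PP\N))/NP
            [4,5] "clearly" : NP
        [5,6] "river" : (NP/(NP\S))\PP
      [6,7] "liked" : NP\S

YES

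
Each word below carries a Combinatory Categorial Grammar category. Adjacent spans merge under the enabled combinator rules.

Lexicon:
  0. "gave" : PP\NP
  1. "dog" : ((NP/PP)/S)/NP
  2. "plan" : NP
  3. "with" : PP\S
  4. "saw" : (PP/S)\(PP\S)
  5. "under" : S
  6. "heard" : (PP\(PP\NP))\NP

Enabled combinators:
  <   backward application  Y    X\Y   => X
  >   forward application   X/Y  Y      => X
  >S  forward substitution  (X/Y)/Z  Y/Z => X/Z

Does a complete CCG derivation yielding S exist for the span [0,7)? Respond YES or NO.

NO

PP\NP ((NP/PP)/S)/NP NP PP\S (PP/S)\(PP\S) S (PP\(PP\NP))\NP
CKY chart[0,7] = {PP}; S ∉ chart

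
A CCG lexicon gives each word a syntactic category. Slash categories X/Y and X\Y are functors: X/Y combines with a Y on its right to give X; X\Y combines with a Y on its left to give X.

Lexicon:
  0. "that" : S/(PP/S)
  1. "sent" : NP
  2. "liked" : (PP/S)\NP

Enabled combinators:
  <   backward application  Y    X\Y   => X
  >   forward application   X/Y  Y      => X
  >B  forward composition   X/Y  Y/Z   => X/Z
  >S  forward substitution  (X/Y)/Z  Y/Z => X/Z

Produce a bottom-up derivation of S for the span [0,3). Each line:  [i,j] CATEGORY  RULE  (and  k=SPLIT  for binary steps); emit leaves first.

[0,1] S/(PP/S)  lex  "that"
[1,2] NP  lex  "sent"
[2,3] (PP/S)\NP  lex  "liked"
[1,3] PP/S  <  k=2
[0,3] S  >  k=1

[0,3] S   >
  [0,1] "that" : S/(PP/S)
  [1,3] PP/S   <
    [1,2] "sent" : NP
    [2,3] "liked" : (PP/S)\NP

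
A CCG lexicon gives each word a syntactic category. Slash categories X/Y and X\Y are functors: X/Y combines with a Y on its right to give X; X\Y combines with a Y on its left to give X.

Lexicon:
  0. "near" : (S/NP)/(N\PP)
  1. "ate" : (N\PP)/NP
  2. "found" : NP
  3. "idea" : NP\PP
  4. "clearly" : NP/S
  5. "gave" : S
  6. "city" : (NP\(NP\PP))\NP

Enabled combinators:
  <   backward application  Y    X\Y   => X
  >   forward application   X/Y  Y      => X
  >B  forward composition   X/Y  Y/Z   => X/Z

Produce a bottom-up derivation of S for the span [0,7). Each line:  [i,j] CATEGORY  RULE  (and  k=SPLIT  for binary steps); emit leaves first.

[0,7] S   >
  [0,3] S/NP   >
    [0,1] "near" : (S/NP)/(N\PP)
    [1,3] N\PP   >
      [1,2] "ate" : (N\PP)/NP
      [2,3] "found" : NP
  [3,7] NP   <
    [3,4] "idea" : NP\PP
    [4,7] NP\(NP\PP)   <
      [4,6] NP   >
        [4,5] "clearly" : NP/S
        [5,6] "gave" : S
      [6,7] "city" : (NP\(NP\PP))\NP

[0,1] (S/NP)/(N\PP)  lex  "near"
[1,2] (N\PP)/NP  lex  "ate"
[2,3] NP  lex  "found"
[1,3] N\PP  >  k=2
[0,3] S/NP  >  k=1
[3,4] NP\PP  lex  "idea"
[4,5] NP/S  lex  "clearly"
[5,6] S  lex  "gave"
[4,6] NP  >  k=5
[6,7] (NP\(NP\PP))\NP  lex  "city"
[4,7] NP\(NP\PP)  <  k=6
[3,7] NP  <  k=4
[0,7] S  >  k=3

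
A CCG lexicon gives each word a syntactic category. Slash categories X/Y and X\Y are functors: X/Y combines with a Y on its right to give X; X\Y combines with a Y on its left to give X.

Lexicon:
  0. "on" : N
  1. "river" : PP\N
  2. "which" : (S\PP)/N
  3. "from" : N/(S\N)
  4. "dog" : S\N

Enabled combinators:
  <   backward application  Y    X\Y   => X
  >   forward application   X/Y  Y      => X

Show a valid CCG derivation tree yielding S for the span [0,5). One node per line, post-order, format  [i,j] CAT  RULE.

[0,1] N  lex  "on"
[1,2] PP\N  lex  "river"
[0,2] PP  <  k=1
[2,3] (S\PP)/N  lex  "which"
[3,4] N/(S\N)  lex  "from"
[4,5] S\N  lex  "dog"
[3,5] N  >  k=4
[2,5] S\PP  >  k=3
[0,5] S  <  k=2

[0,5] S   <
  [0,2] PP   <
    [0,1] "on" : N
    [1,2] "river" : PP\N
  [2,5] S\PP   >
    [2,3] "which" : (S\PP)/N
    [3,5] N   >
      [3,4] "from" : N/(S\N)
      [4,5] "dog" : S\N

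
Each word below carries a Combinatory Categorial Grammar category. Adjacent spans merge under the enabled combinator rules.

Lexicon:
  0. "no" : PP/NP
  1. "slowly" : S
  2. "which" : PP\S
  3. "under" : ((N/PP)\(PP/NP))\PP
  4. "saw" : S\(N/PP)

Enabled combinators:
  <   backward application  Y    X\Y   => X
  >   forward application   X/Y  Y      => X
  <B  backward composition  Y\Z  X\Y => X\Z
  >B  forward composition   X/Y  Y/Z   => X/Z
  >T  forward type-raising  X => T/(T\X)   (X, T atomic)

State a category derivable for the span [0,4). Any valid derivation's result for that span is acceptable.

[0,5] S   <
  [0,4] N/PP   <
    [0,1] "no" : PP/NP
    [1,4] (N/PP)\(PP/NP)   <
      [1,3] PP   >
        [1,2] PP/(PP\S)   >T
          [1,2] "slowly" : S
        [2,3] "which" : PP\S
      [3,4] "under" : ((N/PP)\(PP/NP))\PP
  [4,5] "saw" : S\(N/PP)

N/PP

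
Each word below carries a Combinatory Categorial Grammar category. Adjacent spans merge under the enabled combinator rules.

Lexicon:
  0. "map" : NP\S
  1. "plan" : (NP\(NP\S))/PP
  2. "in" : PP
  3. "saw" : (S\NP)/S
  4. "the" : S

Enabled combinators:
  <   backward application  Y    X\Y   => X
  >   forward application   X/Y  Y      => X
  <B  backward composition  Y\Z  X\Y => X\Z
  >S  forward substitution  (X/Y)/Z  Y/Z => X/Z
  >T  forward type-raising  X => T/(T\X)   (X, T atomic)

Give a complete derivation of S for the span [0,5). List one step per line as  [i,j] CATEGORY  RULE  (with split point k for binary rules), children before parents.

[0,5] S   <
  [0,3] NP   <
    [0,1] "map" : NP\S
    [1,3] NP\(NP\S)   >
      [1,2] "plan" : (NP\(NP\S))/PP
      [2,3] "in" : PP
  [3,5] S\NP   >
    [3,4] "saw" : (S\NP)/S
    [4,5] "the" : S

[0,1] NP\S  lex  "map"
[1,2] (NP\(NP\S))/PP  lex  "plan"
[2,3] PP  lex  "in"
[1,3] NP\(NP\S)  >  k=2
[0,3] NP  <  k=1
[3,4] (S\NP)/S  lex  "saw"
[4,5] S  lex  "the"
[3,5] S\NP  >  k=4
[0,5] S  <  k=3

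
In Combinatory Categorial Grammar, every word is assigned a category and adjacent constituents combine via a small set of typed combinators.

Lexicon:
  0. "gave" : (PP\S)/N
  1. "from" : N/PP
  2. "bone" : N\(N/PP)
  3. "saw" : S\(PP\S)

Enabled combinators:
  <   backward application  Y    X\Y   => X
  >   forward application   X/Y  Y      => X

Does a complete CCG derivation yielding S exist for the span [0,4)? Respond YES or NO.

[0,4] S   <
  [0,3] PP\S   >
    [0,1] "gave" : (PP\S)/N
    [1,3] N   <
      [1,2] "from" : N/PP
      [2,3] "bone" : N\(N/PP)
  [3,4] "saw" : S\(PP\S)

YES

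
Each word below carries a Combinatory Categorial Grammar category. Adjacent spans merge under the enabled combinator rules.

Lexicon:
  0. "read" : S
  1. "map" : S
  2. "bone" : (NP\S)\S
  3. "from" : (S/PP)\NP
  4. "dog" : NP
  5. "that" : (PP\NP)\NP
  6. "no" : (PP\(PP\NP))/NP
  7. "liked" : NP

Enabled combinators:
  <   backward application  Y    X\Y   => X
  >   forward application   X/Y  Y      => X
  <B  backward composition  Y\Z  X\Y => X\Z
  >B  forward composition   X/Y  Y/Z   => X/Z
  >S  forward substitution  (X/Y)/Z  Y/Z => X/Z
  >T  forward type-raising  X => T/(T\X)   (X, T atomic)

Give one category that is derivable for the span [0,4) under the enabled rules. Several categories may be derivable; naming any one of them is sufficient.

[0,8] S   >
  [0,4] S/PP   <
    [0,3] NP   >
      [0,1] NP/(NP\S)   >T
        [0,1] "read" : S
      [1,3] NP\S   <
        [1,2] "map" : S
        [2,3] "bone" : (NP\S)\S
    [3,4] "from" : (S/PP)\NP
  [4,8] PP   <
    [4,6] PP\NP   <
      [4,5] "dog" : NP
      [5,6] "that" : (PP\NP)\NP
    [6,8] PP\(PP\NP)   >
      [6,7] "no" : (PP\(PP\NP))/NP
      [7,8] "liked" : NP

S/PP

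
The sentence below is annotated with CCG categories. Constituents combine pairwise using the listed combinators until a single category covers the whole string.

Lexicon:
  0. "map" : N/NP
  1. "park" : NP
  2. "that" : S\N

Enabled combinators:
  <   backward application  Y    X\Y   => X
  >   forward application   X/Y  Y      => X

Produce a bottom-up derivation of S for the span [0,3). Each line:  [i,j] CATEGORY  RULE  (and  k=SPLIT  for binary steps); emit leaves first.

[0,3] S   <
  [0,2] N   >
    [0,1] "map" : N/NP
    [1,2] "park" : NP
  [2,3] "that" : S\N

[0,1] N/NP  lex  "map"
[1,2] NP  lex  "park"
[0,2] N  >  k=1
[2,3] S\N  lex  "that"
[0,3] S  <  k=2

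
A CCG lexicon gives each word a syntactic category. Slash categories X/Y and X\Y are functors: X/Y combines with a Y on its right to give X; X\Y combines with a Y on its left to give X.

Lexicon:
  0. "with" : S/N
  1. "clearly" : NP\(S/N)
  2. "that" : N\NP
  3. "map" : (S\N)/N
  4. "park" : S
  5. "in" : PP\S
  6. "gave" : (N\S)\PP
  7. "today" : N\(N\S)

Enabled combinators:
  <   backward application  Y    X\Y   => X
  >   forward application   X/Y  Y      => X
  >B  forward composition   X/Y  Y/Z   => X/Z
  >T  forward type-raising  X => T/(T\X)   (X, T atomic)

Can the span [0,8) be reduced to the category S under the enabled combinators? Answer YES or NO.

[0,8] S   <
  [0,3] N   <
    [0,2] NP   <
      [0,1] "with" : S/N
      [1,2] "clearly" : NP\(S/N)
    [2,3] "that" : N\NP
  [3,8] S\N   >
    [3,4] "map" : (S\N)/N
    [4,8] N   <
      [4,7] N\S   <
        [4,6] PP   <
          [4,5] "park" : S
          [5,6] "in" : PP\S
        [6,7] "gave" : (N\S)\PP
      [7,8] "today" : N\(N\S)

YES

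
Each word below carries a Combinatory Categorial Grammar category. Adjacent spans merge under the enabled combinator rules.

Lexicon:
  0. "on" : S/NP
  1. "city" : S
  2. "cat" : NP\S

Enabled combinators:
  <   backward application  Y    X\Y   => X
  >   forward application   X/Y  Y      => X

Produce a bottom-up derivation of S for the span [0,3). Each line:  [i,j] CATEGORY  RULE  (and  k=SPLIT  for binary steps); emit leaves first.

[0,3] S   >
  [0,1] "on" : S/NP
  [1,3] NP   <
    [1,2] "city" : S
    [2,3] "cat" : NP\S

[0,1] S/NP  lex  "on"
[1,2] S  lex  "city"
[2,3] NP\S  lex  "cat"
[1,3] NP  <  k=2
[0,3] S  >  k=1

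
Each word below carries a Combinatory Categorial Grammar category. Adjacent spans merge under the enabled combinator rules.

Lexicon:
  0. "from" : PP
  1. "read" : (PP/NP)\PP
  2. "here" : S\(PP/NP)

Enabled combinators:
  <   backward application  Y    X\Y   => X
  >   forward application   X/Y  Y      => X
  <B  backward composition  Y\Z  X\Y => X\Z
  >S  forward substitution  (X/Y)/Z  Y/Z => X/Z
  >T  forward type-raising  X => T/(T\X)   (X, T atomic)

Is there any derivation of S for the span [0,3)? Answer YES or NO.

[0,3] S   <
  [0,2] PP/NP   <
    [0,1] "from" : PP
    [1,2] "read" : (PP/NP)\PP
  [2,3] "here" : S\(PP/NP)

YES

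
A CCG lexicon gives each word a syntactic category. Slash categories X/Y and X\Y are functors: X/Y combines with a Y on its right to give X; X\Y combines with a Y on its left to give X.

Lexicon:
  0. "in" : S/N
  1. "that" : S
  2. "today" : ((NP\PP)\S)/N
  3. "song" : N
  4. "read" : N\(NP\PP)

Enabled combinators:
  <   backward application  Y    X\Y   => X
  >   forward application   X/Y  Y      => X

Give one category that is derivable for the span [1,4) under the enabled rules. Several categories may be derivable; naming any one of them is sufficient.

NP\PP

[0,5] S   >
  [0,1] "in" : S/N
  [1,5] N   <
    [1,4] NP\PP   <
      [1,2] "that" : S
      [2,4] (NP\PP)\S   >
        [2,3] "today" : ((NP\PP)\S)/N
        [3,4] "song" : N
    [4,5] "read" : N\(NP\PP)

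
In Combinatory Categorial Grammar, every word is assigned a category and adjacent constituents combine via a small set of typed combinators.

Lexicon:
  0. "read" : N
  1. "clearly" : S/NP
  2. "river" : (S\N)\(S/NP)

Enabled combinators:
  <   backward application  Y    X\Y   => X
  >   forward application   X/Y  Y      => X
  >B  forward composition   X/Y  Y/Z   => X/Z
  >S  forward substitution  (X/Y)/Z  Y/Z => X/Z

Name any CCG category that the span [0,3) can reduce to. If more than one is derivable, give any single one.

[0,3] S   <
  [0,1] "read" : N
  [1,3] S\N   <
    [1,2] "clearly" : S/NP
    [2,3] "river" : (S\N)\(S/NP)

S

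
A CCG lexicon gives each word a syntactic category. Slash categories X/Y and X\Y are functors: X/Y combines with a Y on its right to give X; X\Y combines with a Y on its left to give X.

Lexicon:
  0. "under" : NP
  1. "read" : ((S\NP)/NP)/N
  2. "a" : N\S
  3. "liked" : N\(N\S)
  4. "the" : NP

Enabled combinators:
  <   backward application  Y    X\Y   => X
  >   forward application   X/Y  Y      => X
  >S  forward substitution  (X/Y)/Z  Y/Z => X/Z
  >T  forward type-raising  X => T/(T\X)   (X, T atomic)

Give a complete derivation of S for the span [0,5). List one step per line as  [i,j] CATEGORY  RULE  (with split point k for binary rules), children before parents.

[0,1] NP  lex  "under"
[0,1] S/(S\NP)  >T
[1,2] ((S\NP)/NP)/N  lex  "read"
[2,3] N\S  lex  "a"
[3,4] N\(N\S)  lex  "liked"
[2,4] N  <  k=3
[1,4] (S\NP)/NP  >  k=2
[4,5] NP  lex  "the"
[1,5] S\NP  >  k=4
[0,5] S  >  k=1

[0,5] S   >
  [0,1] S/(S\NP)   >T
    [0,1] "under" : NP
  [1,5] S\NP   >
    [1,4] (S\NP)/NP   >
      [1,2] "read" : ((S\NP)/NP)/N
      [2,4] N   <
        [2,3] "a" : N\S
        [3,4] "liked" : N\(N\S)
    [4,5] "the" : NP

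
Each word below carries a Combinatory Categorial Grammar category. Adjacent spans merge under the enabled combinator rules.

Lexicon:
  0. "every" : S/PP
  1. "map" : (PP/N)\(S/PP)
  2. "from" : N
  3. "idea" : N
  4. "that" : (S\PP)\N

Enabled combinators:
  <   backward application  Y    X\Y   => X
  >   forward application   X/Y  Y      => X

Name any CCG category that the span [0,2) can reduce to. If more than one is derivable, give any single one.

[0,5] S   <
  [0,3] PP   >
    [0,2] PP/N   <
      [0,1] "every" : S/PP
      [1,2] "map" : (PP/N)\(S/PP)
    [2,3] "from" : N
  [3,5] S\PP   <
    [3,4] "idea" : N
    [4,5] "that" : (S\PP)\N

PP/N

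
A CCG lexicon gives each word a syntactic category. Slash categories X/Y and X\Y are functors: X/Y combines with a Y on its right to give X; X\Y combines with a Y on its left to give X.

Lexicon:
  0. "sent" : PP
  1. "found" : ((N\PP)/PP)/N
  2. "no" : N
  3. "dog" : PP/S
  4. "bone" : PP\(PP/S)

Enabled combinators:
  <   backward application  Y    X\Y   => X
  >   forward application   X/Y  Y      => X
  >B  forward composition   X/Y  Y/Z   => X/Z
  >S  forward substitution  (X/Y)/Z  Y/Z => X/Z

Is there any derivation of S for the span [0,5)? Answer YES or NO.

NO

PP ((N\PP)/PP)/N N PP/S PP\(PP/S)
CKY chart[0,5] = {N}; S ∉ chart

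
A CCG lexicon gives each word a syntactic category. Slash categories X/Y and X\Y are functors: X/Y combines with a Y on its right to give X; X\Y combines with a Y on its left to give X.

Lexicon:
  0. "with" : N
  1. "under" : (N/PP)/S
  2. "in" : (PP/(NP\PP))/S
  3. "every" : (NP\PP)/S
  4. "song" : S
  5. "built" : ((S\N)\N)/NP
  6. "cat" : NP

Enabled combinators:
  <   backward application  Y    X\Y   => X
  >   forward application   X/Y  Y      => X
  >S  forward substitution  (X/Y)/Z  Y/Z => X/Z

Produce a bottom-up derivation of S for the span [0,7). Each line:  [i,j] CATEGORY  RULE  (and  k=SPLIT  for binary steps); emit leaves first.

[0,1] N  lex  "with"
[1,2] (N/PP)/S  lex  "under"
[2,3] (PP/(NP\PP))/S  lex  "in"
[3,4] (NP\PP)/S  lex  "every"
[2,4] PP/S  >S  k=3
[1,4] N/S  >S  k=2
[4,5] S  lex  "song"
[1,5] N  >  k=4
[5,6] ((S\N)\N)/NP  lex  "built"
[6,7] NP  lex  "cat"
[5,7] (S\N)\N  >  k=6
[1,7] S\N  <  k=5
[0,7] S  <  k=1

[0,7] S   <
  [0,1] "with" : N
  [1,7] S\N   <
    [1,5] N   >
      [1,4] N/S   >S
        [1,2] "under" : (N/PP)/S
        [2,4] PP/S   >S
          [2,3] "in" : (PP/(NP\PP))/S
          [3,4] "every" : (NP\PP)/S
      [4,5] "song" : S
    [5,7] (S\N)\N   >
      [5,6] "built" : ((S\N)\N)/NP
      [6,7] "cat" : NP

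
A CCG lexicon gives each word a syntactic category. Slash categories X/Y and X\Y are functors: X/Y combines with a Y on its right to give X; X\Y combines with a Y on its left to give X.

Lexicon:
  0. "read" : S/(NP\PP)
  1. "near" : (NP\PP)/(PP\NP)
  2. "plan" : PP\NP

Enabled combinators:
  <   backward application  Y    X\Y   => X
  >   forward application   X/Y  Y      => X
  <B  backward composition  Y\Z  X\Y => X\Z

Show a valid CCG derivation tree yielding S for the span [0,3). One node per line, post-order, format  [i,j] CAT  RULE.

[0,3] S   >
  [0,1] "read" : S/(NP\PP)
  [1,3] NP\PP   >
    [1,2] "near" : (NP\PP)/(PP\NP)
    [2,3] "plan" : PP\NP

[0,1] S/(NP\PP)  lex  "read"
[1,2] (NP\PP)/(PP\NP)  lex  "near"
[2,3] PP\NP  lex  "plan"
[1,3] NP\PP  >  k=2
[0,3] S  >  k=1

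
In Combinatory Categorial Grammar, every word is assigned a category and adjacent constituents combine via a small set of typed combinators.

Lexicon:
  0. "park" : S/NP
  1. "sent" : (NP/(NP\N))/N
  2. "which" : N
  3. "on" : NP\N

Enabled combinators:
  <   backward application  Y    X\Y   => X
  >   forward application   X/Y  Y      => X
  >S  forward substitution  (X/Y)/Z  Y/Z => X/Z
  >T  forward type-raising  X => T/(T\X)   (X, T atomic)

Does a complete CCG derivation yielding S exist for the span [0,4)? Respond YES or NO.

YES

[0,4] S   >
  [0,1] "park" : S/NP
  [1,4] NP   >
    [1,3] NP/(NP\N)   >
      [1,2] "sent" : (NP/(NP\N))/N
      [2,3] "which" : N
    [3,4] "on" : NP\N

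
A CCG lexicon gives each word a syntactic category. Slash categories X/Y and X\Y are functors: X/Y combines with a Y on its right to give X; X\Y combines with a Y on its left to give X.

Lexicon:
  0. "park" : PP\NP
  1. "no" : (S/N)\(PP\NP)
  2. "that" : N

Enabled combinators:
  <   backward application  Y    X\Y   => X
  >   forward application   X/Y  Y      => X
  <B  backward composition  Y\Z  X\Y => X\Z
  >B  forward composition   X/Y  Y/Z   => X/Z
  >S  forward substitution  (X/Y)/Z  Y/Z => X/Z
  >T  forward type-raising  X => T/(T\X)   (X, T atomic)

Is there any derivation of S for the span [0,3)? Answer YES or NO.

YES

[0,3] S   >
  [0,2] S/N   <
    [0,1] "park" : PP\NP
    [1,2] "no" : (S/N)\(PP\NP)
  [2,3] "that" : N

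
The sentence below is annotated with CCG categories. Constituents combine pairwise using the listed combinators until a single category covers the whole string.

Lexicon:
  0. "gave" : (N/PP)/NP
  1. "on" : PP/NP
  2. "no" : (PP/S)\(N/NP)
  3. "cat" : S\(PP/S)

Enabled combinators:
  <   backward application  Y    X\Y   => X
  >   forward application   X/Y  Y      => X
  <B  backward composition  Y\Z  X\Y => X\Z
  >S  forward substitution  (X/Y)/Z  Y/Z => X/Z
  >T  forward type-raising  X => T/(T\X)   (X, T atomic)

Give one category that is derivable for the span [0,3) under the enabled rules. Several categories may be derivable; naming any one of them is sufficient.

PP/S

[0,4] S   <
  [0,3] PP/S   <
    [0,2] N/NP   >S
      [0,1] "gave" : (N/PP)/NP
      [1,2] "on" : PP/NP
    [2,3] "no" : (PP/S)\(N/NP)
  [3,4] "cat" : S\(PP/S)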